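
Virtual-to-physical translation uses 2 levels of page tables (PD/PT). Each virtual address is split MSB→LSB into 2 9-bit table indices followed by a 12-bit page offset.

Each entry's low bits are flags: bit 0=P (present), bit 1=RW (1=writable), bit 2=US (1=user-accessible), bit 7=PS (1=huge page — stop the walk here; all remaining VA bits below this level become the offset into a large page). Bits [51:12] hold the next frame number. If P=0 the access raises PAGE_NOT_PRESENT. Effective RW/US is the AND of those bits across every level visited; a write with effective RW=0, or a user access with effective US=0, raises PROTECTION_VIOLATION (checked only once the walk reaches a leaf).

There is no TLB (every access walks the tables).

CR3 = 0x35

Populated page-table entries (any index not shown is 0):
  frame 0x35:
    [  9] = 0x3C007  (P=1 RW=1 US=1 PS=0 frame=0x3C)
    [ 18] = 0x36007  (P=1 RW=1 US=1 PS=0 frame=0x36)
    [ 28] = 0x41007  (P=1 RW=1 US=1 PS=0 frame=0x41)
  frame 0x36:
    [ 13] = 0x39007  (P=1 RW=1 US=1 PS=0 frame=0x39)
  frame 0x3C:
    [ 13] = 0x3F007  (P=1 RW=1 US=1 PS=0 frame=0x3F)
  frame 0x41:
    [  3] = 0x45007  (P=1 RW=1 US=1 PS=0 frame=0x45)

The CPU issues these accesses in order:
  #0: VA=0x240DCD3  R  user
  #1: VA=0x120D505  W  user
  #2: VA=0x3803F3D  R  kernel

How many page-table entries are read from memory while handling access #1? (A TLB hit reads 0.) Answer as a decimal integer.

Per-access translation:
#0 VA=0x240DCD3 (r,user):
  lvl0: tbl 0x35, slot 18 ⇒ 0x36007 (P1/RW1/US1/PS0)
  lvl1: tbl 0x36, slot 13 ⇒ 0x39007 (P1/RW1/US1/PS0)
  → PA=0x39CD3  (2 entries read)
#1 VA=0x120D505 (w,user):
  lvl0: tbl 0x35, slot 9 ⇒ 0x3C007 (P1/RW1/US1/PS0)
  lvl1: tbl 0x3C, slot 13 ⇒ 0x3F007 (P1/RW1/US1/PS0)
  → PA=0x3F505  (2 entries read)
#2 VA=0x3803F3D (r,kernel):
  lvl0: tbl 0x35, slot 28 ⇒ 0x41007 (P1/RW1/US1/PS0)
  lvl1: tbl 0x41, slot 3 ⇒ 0x45007 (P1/RW1/US1/PS0)
  → PA=0x45F3D  (2 entries read)

Entries read for #1: 2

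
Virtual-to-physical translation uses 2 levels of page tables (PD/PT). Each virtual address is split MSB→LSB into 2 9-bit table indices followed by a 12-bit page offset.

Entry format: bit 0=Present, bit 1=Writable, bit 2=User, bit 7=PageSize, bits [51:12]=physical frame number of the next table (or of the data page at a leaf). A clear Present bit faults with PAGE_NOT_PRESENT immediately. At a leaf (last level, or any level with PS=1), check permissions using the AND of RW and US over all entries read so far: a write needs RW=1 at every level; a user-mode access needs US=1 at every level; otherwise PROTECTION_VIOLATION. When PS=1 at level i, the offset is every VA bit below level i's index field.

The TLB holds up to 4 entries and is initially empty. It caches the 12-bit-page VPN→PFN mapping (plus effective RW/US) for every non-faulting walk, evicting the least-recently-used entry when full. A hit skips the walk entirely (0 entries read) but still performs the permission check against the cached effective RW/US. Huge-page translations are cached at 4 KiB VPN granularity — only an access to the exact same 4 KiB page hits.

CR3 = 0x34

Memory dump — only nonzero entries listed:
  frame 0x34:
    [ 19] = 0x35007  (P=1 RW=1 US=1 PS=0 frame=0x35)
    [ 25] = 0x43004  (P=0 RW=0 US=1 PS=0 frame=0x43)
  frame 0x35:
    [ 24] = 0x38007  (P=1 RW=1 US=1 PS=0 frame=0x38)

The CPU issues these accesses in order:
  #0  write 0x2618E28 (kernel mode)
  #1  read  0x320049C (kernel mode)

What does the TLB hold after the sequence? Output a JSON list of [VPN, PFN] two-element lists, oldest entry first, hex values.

Per-access translation:
#0 VA=0x2618E28 (w,kernel):
  L0: frame=0x34 idx=19 entry=0x35007 [P=1 RW=1 US=1 PS=0]
  L1: frame=0x35 idx=24 entry=0x38007 [P=1 RW=1 US=1 PS=0]
  ⇒ phys 0x38E28  [2 reads]
#1 VA=0x320049C (r,kernel):
  L0: frame=0x34 idx=25 entry=0x43004 [P=0 RW=0 US=1 PS=0]
  ⇒ fault: PAGE_NOT_PRESENT  — 1 lookups

TLB: [["0x2618", "0x38"]]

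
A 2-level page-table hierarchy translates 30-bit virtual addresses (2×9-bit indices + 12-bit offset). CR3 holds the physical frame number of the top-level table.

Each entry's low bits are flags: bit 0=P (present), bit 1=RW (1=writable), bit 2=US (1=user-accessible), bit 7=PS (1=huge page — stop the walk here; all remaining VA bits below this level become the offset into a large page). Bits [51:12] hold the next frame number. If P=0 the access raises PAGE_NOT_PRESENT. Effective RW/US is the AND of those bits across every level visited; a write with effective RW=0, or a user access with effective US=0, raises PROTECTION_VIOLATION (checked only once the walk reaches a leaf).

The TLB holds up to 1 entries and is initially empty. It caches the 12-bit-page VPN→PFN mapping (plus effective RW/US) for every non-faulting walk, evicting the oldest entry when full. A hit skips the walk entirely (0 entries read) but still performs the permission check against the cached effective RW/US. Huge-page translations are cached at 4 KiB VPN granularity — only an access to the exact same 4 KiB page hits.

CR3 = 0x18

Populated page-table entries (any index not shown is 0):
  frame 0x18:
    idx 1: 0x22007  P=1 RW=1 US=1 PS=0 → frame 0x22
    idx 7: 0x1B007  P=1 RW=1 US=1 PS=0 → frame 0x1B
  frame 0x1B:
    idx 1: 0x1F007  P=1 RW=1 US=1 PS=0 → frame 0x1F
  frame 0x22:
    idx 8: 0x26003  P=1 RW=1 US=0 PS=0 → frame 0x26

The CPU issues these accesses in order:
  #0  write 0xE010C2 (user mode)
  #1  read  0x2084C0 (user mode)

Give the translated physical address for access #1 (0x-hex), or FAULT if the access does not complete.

Per-access translation:
#0 VA=0xE010C2 (w,user):
  lvl0: tbl 0x18, slot 7 ⇒ 0x1B007 (P1/RW1/US1/PS0)
  lvl1: tbl 0x1B, slot 1 ⇒ 0x1F007 (P1/RW1/US1/PS0)
  ⇒ phys 0x1F0C2  [2 reads]
#1 VA=0x2084C0 (r,user):
  lvl0: tbl 0x18, slot 1 ⇒ 0x22007 (P1/RW1/US1/PS0)
  lvl1: tbl 0x22, slot 8 ⇒ 0x26003 (P1/RW1/US0/PS0)
  ⇒ fault: PROTECTION_VIOLATION  — 2 lookups

Access #1 PA: FAULT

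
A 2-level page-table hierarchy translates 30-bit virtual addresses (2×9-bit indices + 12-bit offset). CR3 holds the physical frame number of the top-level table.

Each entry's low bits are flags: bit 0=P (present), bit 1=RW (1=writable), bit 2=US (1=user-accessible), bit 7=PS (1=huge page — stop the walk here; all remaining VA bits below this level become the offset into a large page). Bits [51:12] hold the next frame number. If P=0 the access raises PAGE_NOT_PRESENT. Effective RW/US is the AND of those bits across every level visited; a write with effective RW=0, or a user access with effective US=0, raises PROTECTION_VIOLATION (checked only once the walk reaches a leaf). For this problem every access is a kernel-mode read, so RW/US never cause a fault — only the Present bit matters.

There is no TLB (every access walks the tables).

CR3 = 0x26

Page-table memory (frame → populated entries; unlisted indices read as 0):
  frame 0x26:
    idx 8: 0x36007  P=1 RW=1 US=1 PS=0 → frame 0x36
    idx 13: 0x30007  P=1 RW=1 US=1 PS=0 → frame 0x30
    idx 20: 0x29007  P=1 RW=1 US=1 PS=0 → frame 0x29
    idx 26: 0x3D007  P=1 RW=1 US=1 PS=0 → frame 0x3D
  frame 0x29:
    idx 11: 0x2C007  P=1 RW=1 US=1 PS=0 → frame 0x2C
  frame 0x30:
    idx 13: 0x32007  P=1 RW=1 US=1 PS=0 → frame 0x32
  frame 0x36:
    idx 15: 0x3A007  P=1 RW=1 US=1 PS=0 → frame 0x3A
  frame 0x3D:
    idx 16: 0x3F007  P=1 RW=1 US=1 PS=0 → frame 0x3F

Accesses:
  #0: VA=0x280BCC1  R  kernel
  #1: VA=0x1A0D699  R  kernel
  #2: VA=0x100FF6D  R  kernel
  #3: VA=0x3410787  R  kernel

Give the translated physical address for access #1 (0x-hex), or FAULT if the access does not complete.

Walk each access:
#0 VA=0x280BCC1 (r,kernel):
  lvl0: tbl 0x26, slot 20 ⇒ 0x29007 (P1/RW1/US1/PS0)
  lvl1: tbl 0x29, slot 11 ⇒ 0x2C007 (P1/RW1/US1/PS0)
  ✓ 0x2CCC1  — 2 lookups
#1 VA=0x1A0D699 (r,kernel):
  lvl0: tbl 0x26, slot 13 ⇒ 0x30007 (P1/RW1/US1/PS0)
  lvl1: tbl 0x30, slot 13 ⇒ 0x32007 (P1/RW1/US1/PS0)
  ✓ 0x32699  — 2 lookups
#2 VA=0x100FF6D (r,kernel):
  lvl0: tbl 0x26, slot 8 ⇒ 0x36007 (P1/RW1/US1/PS0)
  lvl1: tbl 0x36, slot 15 ⇒ 0x3A007 (P1/RW1/US1/PS0)
  ✓ 0x3AF6D  — 2 lookups
#3 VA=0x3410787 (r,kernel):
  lvl0: tbl 0x26, slot 26 ⇒ 0x3D007 (P1/RW1/US1/PS0)
  lvl1: tbl 0x3D, slot 16 ⇒ 0x3F007 (P1/RW1/US1/PS0)
  ✓ 0x3F787  — 2 lookups

Access #1 PA: 0x32699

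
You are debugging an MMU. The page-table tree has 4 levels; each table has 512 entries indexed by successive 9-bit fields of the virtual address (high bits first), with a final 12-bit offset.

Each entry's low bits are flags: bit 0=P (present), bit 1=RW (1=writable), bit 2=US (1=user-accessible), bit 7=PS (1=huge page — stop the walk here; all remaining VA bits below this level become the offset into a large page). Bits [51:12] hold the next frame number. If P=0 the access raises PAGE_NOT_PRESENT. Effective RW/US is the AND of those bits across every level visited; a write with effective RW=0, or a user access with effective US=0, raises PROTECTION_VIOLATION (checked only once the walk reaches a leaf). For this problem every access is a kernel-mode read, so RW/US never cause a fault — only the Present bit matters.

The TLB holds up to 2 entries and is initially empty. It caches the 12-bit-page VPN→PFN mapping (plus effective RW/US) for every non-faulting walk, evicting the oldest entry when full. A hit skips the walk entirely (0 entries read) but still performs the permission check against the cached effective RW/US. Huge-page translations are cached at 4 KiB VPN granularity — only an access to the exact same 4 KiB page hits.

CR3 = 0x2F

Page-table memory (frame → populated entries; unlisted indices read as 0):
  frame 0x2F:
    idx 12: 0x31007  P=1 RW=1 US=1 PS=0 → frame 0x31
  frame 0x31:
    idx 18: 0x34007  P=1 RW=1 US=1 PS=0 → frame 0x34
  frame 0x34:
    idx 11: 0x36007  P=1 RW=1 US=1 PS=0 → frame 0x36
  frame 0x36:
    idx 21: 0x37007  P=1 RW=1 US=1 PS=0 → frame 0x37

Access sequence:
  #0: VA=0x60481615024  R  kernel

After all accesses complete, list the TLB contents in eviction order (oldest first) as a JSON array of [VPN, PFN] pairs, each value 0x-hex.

Trace:
#0 VA=0x60481615024 (r,kernel):
  lvl0: tbl 0x2F, slot 12 ⇒ 0x31007 (P1/RW1/US1/PS0)
  lvl1: tbl 0x31, slot 18 ⇒ 0x34007 (P1/RW1/US1/PS0)
  lvl2: tbl 0x34, slot 11 ⇒ 0x36007 (P1/RW1/US1/PS0)
  lvl3: tbl 0x36, slot 21 ⇒ 0x37007 (P1/RW1/US1/PS0)
  ✓ 0x37024  — 4 lookups

TLB: [["0x60481615", "0x37"]]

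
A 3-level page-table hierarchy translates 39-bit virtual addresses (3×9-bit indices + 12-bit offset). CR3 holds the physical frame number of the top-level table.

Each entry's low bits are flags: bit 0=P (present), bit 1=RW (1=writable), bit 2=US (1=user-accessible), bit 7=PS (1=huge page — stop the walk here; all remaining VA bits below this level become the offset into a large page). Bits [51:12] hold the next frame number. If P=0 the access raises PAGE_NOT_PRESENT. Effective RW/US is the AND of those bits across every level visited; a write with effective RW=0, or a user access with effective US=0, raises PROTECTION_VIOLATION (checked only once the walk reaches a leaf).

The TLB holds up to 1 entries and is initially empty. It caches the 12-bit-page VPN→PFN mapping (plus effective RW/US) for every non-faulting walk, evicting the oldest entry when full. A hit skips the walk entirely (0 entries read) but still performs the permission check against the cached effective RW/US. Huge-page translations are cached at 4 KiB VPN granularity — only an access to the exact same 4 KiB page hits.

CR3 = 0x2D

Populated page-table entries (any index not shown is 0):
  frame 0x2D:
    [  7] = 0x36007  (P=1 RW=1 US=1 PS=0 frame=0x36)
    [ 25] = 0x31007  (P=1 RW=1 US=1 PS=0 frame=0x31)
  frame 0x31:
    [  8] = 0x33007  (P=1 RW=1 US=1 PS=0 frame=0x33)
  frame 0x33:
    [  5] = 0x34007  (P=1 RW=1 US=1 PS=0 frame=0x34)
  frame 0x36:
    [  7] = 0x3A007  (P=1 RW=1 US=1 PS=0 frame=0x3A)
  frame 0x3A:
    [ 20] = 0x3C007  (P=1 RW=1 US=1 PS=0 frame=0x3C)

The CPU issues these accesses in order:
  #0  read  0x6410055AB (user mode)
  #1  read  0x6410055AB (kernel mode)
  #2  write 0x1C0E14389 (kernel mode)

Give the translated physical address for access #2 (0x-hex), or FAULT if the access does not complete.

Per-access translation:
#0 VA=0x6410055AB (r,user):
  [0] read 0x2D idx=25: raw=0x31007 flags P=1 W=1 U=1 S=0
  [1] read 0x31 idx=8: raw=0x33007 flags P=1 W=1 U=1 S=0
  [2] read 0x33 idx=5: raw=0x34007 flags P=1 W=1 U=1 S=0
  → PA=0x345AB  (3 entries read)
#1 VA=0x6410055AB (r,kernel):
  TLB hit vpn=0x641005 → PA=0x345AB
#2 VA=0x1C0E14389 (w,kernel):
  [0] read 0x2D idx=7: raw=0x36007 flags P=1 W=1 U=1 S=0
  [1] read 0x36 idx=7: raw=0x3A007 flags P=1 W=1 U=1 S=0
  [2] read 0x3A idx=20: raw=0x3C007 flags P=1 W=1 U=1 S=0
  → PA=0x3C389  (3 entries read)

Access #2 PA: 0x3C389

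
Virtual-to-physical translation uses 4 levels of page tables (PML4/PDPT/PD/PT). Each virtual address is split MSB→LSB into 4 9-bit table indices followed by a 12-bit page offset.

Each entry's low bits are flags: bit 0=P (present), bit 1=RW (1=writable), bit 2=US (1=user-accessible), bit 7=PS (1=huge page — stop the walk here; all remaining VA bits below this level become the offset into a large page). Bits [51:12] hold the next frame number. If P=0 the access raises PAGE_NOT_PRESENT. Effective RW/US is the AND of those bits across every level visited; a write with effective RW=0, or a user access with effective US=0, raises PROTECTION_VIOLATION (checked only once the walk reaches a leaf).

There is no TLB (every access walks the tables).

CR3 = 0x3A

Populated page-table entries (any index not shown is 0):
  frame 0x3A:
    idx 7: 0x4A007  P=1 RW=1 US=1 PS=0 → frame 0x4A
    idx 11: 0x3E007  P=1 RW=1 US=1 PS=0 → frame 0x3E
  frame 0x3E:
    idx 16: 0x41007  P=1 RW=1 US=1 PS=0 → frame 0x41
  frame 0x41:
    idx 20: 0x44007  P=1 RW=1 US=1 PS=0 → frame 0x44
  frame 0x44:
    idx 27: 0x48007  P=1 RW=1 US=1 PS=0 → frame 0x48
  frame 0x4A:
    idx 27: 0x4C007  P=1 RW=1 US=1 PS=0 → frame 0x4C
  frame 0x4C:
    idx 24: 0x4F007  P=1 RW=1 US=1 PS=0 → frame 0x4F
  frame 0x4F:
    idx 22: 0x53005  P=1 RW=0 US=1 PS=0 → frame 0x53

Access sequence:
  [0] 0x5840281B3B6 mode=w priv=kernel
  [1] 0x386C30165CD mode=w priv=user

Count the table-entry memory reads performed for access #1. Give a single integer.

Per-access translation:
#0 VA=0x5840281B3B6 (w,kernel):
  L0: frame=0x3A idx=11 entry=0x3E007 [P=1 RW=1 US=1 PS=0]
  L1: frame=0x3E idx=16 entry=0x41007 [P=1 RW=1 US=1 PS=0]
  L2: frame=0x41 idx=20 entry=0x44007 [P=1 RW=1 US=1 PS=0]
  L3: frame=0x44 idx=27 entry=0x48007 [P=1 RW=1 US=1 PS=0]
  ⇒ phys 0x483B6  [4 reads]
#1 VA=0x386C30165CD (w,user):
  L0: frame=0x3A idx=7 entry=0x4A007 [P=1 RW=1 US=1 PS=0]
  L1: frame=0x4A idx=27 entry=0x4C007 [P=1 RW=1 US=1 PS=0]
  L2: frame=0x4C idx=24 entry=0x4F007 [P=1 RW=1 US=1 PS=0]
  L3: frame=0x4F idx=22 entry=0x53005 [P=1 RW=0 US=1 PS=0]
  → PROTECTION_VIOLATION  (4 entries read)

Entries read for #1: 4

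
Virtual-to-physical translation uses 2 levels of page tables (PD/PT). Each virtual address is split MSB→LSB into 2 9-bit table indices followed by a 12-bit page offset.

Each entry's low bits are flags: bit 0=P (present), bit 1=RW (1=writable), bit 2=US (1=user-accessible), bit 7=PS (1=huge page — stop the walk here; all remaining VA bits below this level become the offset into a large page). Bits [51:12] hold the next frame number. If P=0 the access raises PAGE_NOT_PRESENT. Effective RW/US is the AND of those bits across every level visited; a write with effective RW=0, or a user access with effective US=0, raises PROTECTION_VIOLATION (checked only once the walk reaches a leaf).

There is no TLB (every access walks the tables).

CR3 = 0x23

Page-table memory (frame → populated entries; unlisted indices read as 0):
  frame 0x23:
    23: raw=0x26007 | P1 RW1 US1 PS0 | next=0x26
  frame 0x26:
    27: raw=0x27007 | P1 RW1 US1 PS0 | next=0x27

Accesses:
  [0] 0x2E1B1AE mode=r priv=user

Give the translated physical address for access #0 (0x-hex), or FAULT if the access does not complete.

Walk each access:
#0 VA=0x2E1B1AE (r,user):
  [0] read 0x23 idx=23: raw=0x26007 flags P=1 W=1 U=1 S=0
  [1] read 0x26 idx=27: raw=0x27007 flags P=1 W=1 U=1 S=0
  ⇒ phys 0x271AE  [2 reads]

Access #0 PA: 0x271AE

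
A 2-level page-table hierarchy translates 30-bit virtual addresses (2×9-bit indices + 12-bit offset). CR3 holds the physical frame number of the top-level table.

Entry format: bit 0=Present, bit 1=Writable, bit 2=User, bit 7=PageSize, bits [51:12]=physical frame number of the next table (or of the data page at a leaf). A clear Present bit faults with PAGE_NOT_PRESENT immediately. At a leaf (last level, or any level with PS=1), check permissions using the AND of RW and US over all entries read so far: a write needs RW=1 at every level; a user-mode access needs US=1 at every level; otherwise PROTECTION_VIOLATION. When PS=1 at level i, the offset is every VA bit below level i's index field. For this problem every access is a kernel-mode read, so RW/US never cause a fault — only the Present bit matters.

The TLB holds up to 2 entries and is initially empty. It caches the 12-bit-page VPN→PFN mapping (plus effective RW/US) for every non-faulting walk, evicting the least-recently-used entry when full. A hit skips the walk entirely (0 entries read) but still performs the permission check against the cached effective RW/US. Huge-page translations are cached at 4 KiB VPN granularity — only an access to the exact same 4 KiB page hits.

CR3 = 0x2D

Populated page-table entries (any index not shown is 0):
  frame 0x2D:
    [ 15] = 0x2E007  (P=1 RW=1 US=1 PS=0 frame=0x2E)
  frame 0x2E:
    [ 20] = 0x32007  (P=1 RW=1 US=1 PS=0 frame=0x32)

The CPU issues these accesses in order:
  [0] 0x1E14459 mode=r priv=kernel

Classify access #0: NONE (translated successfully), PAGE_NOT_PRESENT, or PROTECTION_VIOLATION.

Trace:
#0 VA=0x1E14459 (r,kernel):
  [0] read 0x2D idx=15: raw=0x2E007 flags P=1 W=1 U=1 S=0
  [1] read 0x2E idx=20: raw=0x32007 flags P=1 W=1 U=1 S=0
  ⇒ phys 0x32459  [2 reads]

Access #0 fault: NONE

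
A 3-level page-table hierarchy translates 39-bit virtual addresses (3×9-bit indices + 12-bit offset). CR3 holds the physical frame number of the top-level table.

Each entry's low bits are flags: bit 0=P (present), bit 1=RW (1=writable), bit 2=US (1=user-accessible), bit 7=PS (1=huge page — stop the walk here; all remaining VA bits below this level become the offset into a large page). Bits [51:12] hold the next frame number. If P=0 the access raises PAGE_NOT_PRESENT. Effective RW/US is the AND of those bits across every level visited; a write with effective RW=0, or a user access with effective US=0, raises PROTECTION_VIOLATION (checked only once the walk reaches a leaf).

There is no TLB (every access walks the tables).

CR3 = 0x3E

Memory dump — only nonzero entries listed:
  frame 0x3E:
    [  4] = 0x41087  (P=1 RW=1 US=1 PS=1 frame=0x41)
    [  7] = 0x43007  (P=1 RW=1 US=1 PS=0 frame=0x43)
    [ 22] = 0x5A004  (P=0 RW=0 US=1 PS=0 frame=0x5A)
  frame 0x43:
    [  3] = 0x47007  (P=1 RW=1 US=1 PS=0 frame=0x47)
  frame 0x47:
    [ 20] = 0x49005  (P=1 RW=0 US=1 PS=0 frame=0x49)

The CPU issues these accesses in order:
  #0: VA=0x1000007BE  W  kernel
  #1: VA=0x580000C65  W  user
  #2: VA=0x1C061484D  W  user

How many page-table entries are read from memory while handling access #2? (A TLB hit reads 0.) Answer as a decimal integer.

Per-access translation:
#0 VA=0x1000007BE (w,kernel):
  L0: frame=0x3E idx=4 entry=0x41087 [P=1 RW=1 US=1 PS=1]
  ✓ 0x417BE (huge @L0)  — 1 lookups
#1 VA=0x580000C65 (w,user):
  L0: frame=0x3E idx=22 entry=0x5A004 [P=0 RW=0 US=1 PS=0]
  ✗ PAGE_NOT_PRESENT  [1 reads]
#2 VA=0x1C061484D (w,user):
  L0: frame=0x3E idx=7 entry=0x43007 [P=1 RW=1 US=1 PS=0]
  L1: frame=0x43 idx=3 entry=0x47007 [P=1 RW=1 US=1 PS=0]
  L2: frame=0x47 idx=20 entry=0x49005 [P=1 RW=0 US=1 PS=0]
  ✗ PROTECTION_VIOLATION  [3 reads]

Entries read for #2: 3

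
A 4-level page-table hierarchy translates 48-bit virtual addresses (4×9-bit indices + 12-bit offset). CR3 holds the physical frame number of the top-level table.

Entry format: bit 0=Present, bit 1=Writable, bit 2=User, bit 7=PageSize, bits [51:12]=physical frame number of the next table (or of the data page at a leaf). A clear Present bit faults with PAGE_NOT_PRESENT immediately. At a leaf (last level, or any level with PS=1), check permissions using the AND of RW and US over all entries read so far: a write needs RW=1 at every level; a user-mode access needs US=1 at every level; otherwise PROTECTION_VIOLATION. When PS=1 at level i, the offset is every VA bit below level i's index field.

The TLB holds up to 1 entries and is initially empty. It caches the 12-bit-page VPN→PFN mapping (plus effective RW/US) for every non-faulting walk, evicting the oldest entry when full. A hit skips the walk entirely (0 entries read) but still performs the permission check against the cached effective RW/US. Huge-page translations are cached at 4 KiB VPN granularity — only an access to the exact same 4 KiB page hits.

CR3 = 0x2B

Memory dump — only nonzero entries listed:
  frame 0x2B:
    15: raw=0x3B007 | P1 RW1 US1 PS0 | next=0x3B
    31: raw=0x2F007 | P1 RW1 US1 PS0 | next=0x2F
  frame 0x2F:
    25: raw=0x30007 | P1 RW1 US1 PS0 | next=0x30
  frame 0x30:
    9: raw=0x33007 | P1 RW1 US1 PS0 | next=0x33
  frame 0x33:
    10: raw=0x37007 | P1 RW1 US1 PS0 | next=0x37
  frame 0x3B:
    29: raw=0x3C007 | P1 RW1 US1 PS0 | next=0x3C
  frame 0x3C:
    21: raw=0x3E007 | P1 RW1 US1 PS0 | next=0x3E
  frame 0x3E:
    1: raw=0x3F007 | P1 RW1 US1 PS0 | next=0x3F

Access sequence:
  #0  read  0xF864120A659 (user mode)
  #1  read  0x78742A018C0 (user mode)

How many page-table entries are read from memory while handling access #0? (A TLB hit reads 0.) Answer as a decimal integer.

Walk each access:
#0 VA=0xF864120A659 (r,user):
  lvl0: tbl 0x2B, slot 31 ⇒ 0x2F007 (P1/RW1/US1/PS0)
  lvl1: tbl 0x2F, slot 25 ⇒ 0x30007 (P1/RW1/US1/PS0)
  lvl2: tbl 0x30, slot 9 ⇒ 0x33007 (P1/RW1/US1/PS0)
  lvl3: tbl 0x33, slot 10 ⇒ 0x37007 (P1/RW1/US1/PS0)
  ✓ 0x37659  — 4 lookups
#1 VA=0x78742A018C0 (r,user):
  lvl0: tbl 0x2B, slot 15 ⇒ 0x3B007 (P1/RW1/US1/PS0)
  lvl1: tbl 0x3B, slot 29 ⇒ 0x3C007 (P1/RW1/US1/PS0)
  lvl2: tbl 0x3C, slot 21 ⇒ 0x3E007 (P1/RW1/US1/PS0)
  lvl3: tbl 0x3E, slot 1 ⇒ 0x3F007 (P1/RW1/US1/PS0)
  ✓ 0x3F8C0  — 4 lookups

Entries read for #0: 4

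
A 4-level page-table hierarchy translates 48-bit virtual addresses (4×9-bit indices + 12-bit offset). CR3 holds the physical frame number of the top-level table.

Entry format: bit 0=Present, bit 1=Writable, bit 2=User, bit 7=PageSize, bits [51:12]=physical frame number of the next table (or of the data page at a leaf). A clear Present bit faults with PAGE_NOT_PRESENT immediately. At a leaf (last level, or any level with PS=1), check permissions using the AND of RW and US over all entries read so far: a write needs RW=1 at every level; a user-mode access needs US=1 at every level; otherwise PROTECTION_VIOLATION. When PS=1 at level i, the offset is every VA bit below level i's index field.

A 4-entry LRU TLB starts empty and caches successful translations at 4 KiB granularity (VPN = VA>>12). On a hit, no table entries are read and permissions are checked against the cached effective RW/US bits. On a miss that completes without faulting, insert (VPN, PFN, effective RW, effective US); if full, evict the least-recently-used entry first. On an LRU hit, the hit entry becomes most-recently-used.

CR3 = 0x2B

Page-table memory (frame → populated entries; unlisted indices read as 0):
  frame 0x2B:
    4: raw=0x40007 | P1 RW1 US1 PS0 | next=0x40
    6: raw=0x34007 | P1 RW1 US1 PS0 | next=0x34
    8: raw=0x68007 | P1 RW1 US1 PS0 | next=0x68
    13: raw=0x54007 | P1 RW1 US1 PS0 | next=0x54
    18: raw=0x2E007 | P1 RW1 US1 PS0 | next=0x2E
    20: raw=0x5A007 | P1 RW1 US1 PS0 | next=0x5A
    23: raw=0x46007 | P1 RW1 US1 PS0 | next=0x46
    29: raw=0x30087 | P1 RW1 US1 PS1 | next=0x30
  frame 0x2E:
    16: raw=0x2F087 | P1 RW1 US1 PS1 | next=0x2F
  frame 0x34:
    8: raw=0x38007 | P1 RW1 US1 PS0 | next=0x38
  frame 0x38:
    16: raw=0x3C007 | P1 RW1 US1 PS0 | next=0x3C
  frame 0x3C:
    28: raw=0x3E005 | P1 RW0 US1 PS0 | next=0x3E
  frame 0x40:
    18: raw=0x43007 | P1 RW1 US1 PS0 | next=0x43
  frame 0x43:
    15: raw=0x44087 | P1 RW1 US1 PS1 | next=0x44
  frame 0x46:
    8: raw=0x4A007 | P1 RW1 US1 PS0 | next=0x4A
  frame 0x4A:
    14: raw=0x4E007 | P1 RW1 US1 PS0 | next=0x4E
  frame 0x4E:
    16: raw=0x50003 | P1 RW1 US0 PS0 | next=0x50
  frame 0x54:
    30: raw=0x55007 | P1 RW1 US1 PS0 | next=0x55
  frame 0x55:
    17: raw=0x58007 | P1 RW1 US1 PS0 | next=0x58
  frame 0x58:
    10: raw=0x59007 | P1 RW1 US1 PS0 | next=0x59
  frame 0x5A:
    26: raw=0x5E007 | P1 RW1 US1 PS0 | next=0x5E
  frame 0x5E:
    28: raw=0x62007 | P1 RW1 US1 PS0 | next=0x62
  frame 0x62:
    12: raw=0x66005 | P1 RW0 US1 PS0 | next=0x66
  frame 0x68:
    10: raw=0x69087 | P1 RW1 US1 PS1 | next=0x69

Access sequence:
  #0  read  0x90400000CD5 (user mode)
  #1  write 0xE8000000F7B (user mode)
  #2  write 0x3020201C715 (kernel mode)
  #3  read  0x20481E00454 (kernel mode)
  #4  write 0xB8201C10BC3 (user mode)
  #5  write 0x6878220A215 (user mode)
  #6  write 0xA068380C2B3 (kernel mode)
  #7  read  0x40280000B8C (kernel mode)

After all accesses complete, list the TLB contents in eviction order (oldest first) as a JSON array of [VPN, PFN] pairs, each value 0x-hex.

Trace:
#0 VA=0x90400000CD5 (r,user):
  [0] read 0x2B idx=18: raw=0x2E007 flags P=1 W=1 U=1 S=0
  [1] read 0x2E idx=16: raw=0x2F087 flags P=1 W=1 U=1 S=1
  → PA=0x2FCD5 (huge @L1)  (2 entries read)
#1 VA=0xE8000000F7B (w,user):
  [0] read 0x2B idx=29: raw=0x30087 flags P=1 W=1 U=1 S=1
  → PA=0x30F7B (huge @L0)  (1 entries read)
#2 VA=0x3020201C715 (w,kernel):
  [0] read 0x2B idx=6: raw=0x34007 flags P=1 W=1 U=1 S=0
  [1] read 0x34 idx=8: raw=0x38007 flags P=1 W=1 U=1 S=0
  [2] read 0x38 idx=16: raw=0x3C007 flags P=1 W=1 U=1 S=0
  [3] read 0x3C idx=28: raw=0x3E005 flags P=1 W=0 U=1 S=0
  ✗ PROTECTION_VIOLATION  [4 reads]
#3 VA=0x20481E00454 (r,kernel):
  [0] read 0x2B idx=4: raw=0x40007 flags P=1 W=1 U=1 S=0
  [1] read 0x40 idx=18: raw=0x43007 flags P=1 W=1 U=1 S=0
  [2] read 0x43 idx=15: raw=0x44087 flags P=1 W=1 U=1 S=1
  → PA=0x44454 (huge @L2)  (3 entries read)
#4 VA=0xB8201C10BC3 (w,user):
  [0] read 0x2B idx=23: raw=0x46007 flags P=1 W=1 U=1 S=0
  [1] read 0x46 idx=8: raw=0x4A007 flags P=1 W=1 U=1 S=0
  [2] read 0x4A idx=14: raw=0x4E007 flags P=1 W=1 U=1 S=0
  [3] read 0x4E idx=16: raw=0x50003 flags P=1 W=1 U=0 S=0
  ✗ PROTECTION_VIOLATION  [4 reads]
#5 VA=0x6878220A215 (w,user):
  [0] read 0x2B idx=13: raw=0x54007 flags P=1 W=1 U=1 S=0
  [1] read 0x54 idx=30: raw=0x55007 flags P=1 W=1 U=1 S=0
  [2] read 0x55 idx=17: raw=0x58007 flags P=1 W=1 U=1 S=0
  [3] read 0x58 idx=10: raw=0x59007 flags P=1 W=1 U=1 S=0
  → PA=0x59215  (4 entries read)
#6 VA=0xA068380C2B3 (w,kernel):
  [0] read 0x2B idx=20: raw=0x5A007 flags P=1 W=1 U=1 S=0
  [1] read 0x5A idx=26: raw=0x5E007 flags P=1 W=1 U=1 S=0
  [2] read 0x5E idx=28: raw=0x62007 flags P=1 W=1 U=1 S=0
  [3] read 0x62 idx=12: raw=0x66005 flags P=1 W=0 U=1 S=0
  ✗ PROTECTION_VIOLATION  [4 reads]
#7 VA=0x40280000B8C (r,kernel):
  [0] read 0x2B idx=8: raw=0x68007 flags P=1 W=1 U=1 S=0
  [1] read 0x68 idx=10: raw=0x69087 flags P=1 W=1 U=1 S=1
  → PA=0x69B8C (huge @L1)  (2 entries read)

TLB: [["0xE8000000", "0x30"], ["0x20481E00", "0x44"], ["0x6878220A", "0x59"], ["0x40280000", "0x69"]]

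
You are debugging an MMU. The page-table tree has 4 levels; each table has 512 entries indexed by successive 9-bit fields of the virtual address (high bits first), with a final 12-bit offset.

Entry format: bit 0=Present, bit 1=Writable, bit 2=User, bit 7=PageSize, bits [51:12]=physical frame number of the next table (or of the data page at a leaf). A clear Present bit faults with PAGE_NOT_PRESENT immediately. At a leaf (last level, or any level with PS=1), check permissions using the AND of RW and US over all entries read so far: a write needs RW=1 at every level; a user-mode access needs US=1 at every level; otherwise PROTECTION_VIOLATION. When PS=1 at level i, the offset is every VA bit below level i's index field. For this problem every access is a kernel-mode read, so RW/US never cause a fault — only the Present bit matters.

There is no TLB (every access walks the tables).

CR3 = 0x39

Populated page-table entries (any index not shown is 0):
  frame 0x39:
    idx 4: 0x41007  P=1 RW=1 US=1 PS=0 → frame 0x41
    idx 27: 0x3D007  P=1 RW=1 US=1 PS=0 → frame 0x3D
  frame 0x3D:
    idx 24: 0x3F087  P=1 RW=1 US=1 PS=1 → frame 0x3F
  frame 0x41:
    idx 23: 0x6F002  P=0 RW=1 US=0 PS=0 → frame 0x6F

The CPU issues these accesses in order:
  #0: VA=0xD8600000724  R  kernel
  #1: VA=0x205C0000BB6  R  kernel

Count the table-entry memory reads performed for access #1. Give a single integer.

Trace:
#0 VA=0xD8600000724 (r,kernel):
  lvl0: tbl 0x39, slot 27 ⇒ 0x3D007 (P1/RW1/US1/PS0)
  lvl1: tbl 0x3D, slot 24 ⇒ 0x3F087 (P1/RW1/US1/PS1)
  ⇒ phys 0x3F724 (huge @L1)  [2 reads]
#1 VA=0x205C0000BB6 (r,kernel):
  lvl0: tbl 0x39, slot 4 ⇒ 0x41007 (P1/RW1/US1/PS0)
  lvl1: tbl 0x41, slot 23 ⇒ 0x6F002 (P0/RW1/US0/PS0)
  → PAGE_NOT_PRESENT  (2 entries read)

Entries read for #1: 2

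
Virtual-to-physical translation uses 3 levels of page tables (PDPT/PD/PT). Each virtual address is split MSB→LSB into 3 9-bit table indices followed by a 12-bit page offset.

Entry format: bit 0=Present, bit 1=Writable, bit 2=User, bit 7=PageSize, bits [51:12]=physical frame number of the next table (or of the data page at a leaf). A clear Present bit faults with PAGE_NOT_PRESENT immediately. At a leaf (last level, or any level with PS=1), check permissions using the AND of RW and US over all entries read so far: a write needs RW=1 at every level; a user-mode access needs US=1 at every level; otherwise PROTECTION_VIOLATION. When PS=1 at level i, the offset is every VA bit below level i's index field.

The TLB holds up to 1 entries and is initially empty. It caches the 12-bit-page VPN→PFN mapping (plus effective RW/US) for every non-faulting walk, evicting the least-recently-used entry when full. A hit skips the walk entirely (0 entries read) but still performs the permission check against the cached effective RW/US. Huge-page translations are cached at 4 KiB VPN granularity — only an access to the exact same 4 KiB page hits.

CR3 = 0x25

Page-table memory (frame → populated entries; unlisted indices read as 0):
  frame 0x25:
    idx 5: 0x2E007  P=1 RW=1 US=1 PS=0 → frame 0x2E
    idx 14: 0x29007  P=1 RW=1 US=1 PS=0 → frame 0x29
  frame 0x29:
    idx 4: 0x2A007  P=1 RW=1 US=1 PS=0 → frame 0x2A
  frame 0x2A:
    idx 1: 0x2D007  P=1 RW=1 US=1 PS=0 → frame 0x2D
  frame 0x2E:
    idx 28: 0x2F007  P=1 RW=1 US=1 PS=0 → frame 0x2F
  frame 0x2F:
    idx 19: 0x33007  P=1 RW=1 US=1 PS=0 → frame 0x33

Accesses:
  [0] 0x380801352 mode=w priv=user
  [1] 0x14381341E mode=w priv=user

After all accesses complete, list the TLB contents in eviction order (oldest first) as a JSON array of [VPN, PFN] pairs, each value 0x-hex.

Per-access translation:
#0 VA=0x380801352 (w,user):
  lvl0: tbl 0x25, slot 14 ⇒ 0x29007 (P1/RW1/US1/PS0)
  lvl1: tbl 0x29, slot 4 ⇒ 0x2A007 (P1/RW1/US1/PS0)
  lvl2: tbl 0x2A, slot 1 ⇒ 0x2D007 (P1/RW1/US1/PS0)
  ⇒ phys 0x2D352  [3 reads]
#1 VA=0x14381341E (w,user):
  lvl0: tbl 0x25, slot 5 ⇒ 0x2E007 (P1/RW1/US1/PS0)
  lvl1: tbl 0x2E, slot 28 ⇒ 0x2F007 (P1/RW1/US1/PS0)
  lvl2: tbl 0x2F, slot 19 ⇒ 0x33007 (P1/RW1/US1/PS0)
  ⇒ phys 0x3341E  [3 reads]

TLB: [["0x143813", "0x33"]]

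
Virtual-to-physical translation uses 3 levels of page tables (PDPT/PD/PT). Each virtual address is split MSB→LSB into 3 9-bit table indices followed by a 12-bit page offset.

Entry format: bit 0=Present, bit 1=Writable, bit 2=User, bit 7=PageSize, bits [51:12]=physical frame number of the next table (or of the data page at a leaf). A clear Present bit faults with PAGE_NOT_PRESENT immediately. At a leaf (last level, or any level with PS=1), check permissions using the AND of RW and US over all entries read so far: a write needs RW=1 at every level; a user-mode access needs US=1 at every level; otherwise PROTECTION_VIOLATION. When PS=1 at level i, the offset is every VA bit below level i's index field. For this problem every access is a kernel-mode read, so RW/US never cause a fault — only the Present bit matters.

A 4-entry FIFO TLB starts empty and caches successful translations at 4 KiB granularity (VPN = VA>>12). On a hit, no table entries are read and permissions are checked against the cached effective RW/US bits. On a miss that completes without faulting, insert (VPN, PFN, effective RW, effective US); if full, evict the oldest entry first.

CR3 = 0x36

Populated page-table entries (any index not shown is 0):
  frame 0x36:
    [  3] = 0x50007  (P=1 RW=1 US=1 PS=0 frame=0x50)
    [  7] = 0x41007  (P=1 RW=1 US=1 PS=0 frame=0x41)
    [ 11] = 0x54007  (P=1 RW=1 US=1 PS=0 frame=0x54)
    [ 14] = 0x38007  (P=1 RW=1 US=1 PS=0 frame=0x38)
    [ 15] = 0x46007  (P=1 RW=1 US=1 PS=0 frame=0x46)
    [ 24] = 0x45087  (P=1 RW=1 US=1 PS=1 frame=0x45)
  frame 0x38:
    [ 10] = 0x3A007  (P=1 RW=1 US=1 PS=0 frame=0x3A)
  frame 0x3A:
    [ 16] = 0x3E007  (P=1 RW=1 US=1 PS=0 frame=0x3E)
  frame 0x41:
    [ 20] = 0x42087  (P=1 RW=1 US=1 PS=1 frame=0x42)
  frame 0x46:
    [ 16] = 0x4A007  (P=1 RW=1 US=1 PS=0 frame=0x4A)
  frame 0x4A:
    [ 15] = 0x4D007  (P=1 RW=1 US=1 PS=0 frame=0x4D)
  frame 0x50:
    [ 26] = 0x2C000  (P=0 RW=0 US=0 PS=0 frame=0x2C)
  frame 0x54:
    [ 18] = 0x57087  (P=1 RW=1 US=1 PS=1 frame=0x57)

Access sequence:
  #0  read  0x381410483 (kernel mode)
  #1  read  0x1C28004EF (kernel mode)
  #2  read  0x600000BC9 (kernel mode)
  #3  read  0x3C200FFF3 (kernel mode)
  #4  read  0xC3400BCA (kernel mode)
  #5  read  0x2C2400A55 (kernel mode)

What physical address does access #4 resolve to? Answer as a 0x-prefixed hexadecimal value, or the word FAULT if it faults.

Per-access translation:
#0 VA=0x381410483 (r,kernel):
  L0: frame=0x36 idx=14 entry=0x38007 [P=1 RW=1 US=1 PS=0]
  L1: frame=0x38 idx=10 entry=0x3A007 [P=1 RW=1 US=1 PS=0]
  L2: frame=0x3A idx=16 entry=0x3E007 [P=1 RW=1 US=1 PS=0]
  ⇒ phys 0x3E483  [3 reads]
#1 VA=0x1C28004EF (r,kernel):
  L0: frame=0x36 idx=7 entry=0x41007 [P=1 RW=1 US=1 PS=0]
  L1: frame=0x41 idx=20 entry=0x42087 [P=1 RW=1 US=1 PS=1]
  ⇒ phys 0x424EF (huge @L1)  [2 reads]
#2 VA=0x600000BC9 (r,kernel):
  L0: frame=0x36 idx=24 entry=0x45087 [P=1 RW=1 US=1 PS=1]
  ⇒ phys 0x45BC9 (huge @L0)  [1 reads]
#3 VA=0x3C200FFF3 (r,kernel):
  L0: frame=0x36 idx=15 entry=0x46007 [P=1 RW=1 US=1 PS=0]
  L1: frame=0x46 idx=16 entry=0x4A007 [P=1 RW=1 US=1 PS=0]
  L2: frame=0x4A idx=15 entry=0x4D007 [P=1 RW=1 US=1 PS=0]
  ⇒ phys 0x4DFF3  [3 reads]
#4 VA=0xC3400BCA (r,kernel):
  L0: frame=0x36 idx=3 entry=0x50007 [P=1 RW=1 US=1 PS=0]
  L1: frame=0x50 idx=26 entry=0x2C000 [P=0 RW=0 US=0 PS=0]
  ⇒ fault: PAGE_NOT_PRESENT  — 2 lookups
#5 VA=0x2C2400A55 (r,kernel):
  L0: frame=0x36 idx=11 entry=0x54007 [P=1 RW=1 US=1 PS=0]
  L1: frame=0x54 idx=18 entry=0x57087 [P=1 RW=1 US=1 PS=1]
  ⇒ phys 0x57A55 (huge @L1)  [2 reads]

Access #4 PA: FAULT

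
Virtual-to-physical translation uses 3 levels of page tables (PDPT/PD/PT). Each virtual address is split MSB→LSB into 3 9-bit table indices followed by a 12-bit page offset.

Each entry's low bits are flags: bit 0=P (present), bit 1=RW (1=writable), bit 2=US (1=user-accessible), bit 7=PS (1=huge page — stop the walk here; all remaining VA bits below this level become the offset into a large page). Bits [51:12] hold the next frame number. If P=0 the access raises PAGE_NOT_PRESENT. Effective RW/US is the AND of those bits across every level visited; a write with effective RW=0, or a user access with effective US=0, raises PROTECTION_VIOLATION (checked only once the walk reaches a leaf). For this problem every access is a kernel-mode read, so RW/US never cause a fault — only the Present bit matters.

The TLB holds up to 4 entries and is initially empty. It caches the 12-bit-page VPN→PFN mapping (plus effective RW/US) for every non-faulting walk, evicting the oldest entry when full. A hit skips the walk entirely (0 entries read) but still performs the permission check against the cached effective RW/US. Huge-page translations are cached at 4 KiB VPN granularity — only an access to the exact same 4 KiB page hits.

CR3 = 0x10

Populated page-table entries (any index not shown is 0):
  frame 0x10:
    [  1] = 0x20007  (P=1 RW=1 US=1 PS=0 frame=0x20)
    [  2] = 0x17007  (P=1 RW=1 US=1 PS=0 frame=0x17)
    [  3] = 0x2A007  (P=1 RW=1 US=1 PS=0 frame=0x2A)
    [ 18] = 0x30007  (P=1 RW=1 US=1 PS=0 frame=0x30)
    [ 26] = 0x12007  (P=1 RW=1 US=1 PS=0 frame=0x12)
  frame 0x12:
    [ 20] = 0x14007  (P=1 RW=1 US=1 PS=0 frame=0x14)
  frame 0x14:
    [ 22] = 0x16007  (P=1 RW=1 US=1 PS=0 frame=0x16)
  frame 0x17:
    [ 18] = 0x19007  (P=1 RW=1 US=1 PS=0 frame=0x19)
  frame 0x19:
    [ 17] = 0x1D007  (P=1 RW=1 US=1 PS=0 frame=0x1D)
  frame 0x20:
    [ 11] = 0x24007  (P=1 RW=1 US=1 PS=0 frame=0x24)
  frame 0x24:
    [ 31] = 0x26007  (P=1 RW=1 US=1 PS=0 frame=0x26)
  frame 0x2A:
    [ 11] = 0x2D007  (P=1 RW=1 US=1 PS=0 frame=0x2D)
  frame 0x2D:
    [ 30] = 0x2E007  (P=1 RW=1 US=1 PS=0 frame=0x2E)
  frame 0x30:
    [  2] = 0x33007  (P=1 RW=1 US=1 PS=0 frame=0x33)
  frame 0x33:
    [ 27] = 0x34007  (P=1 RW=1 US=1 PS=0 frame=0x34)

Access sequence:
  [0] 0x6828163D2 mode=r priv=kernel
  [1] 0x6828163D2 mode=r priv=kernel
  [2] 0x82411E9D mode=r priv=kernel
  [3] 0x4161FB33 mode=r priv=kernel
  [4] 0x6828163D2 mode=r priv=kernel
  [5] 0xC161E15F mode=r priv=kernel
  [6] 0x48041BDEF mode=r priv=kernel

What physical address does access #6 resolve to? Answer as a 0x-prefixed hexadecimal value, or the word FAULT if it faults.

Trace:
#0 VA=0x6828163D2 (r,kernel):
  [0] read 0x10 idx=26: raw=0x12007 flags P=1 W=1 U=1 S=0
  [1] read 0x12 idx=20: raw=0x14007 flags P=1 W=1 U=1 S=0
  [2] read 0x14 idx=22: raw=0x16007 flags P=1 W=1 U=1 S=0
  ✓ 0x163D2  — 3 lookups
#1 VA=0x6828163D2 (r,kernel):
  TLB hit vpn=0x682816 → PA=0x163D2
#2 VA=0x82411E9D (r,kernel):
  [0] read 0x10 idx=2: raw=0x17007 flags P=1 W=1 U=1 S=0
  [1] read 0x17 idx=18: raw=0x19007 flags P=1 W=1 U=1 S=0
  [2] read 0x19 idx=17: raw=0x1D007 flags P=1 W=1 U=1 S=0
  ✓ 0x1DE9D  — 3 lookups
#3 VA=0x4161FB33 (r,kernel):
  [0] read 0x10 idx=1: raw=0x20007 flags P=1 W=1 U=1 S=0
  [1] read 0x20 idx=11: raw=0x24007 flags P=1 W=1 U=1 S=0
  [2] read 0x24 idx=31: raw=0x26007 flags P=1 W=1 U=1 S=0
  ✓ 0x26B33  — 3 lookups
#4 VA=0x6828163D2 (r,kernel):
  TLB hit vpn=0x682816 → PA=0x163D2
#5 VA=0xC161E15F (r,kernel):
  [0] read 0x10 idx=3: raw=0x2A007 flags P=1 W=1 U=1 S=0
  [1] read 0x2A idx=11: raw=0x2D007 flags P=1 W=1 U=1 S=0
  [2] read 0x2D idx=30: raw=0x2E007 flags P=1 W=1 U=1 S=0
  ✓ 0x2E15F  — 3 lookups
#6 VA=0x48041BDEF (r,kernel):
  [0] read 0x10 idx=18: raw=0x30007 flags P=1 W=1 U=1 S=0
  [1] read 0x30 idx=2: raw=0x33007 flags P=1 W=1 U=1 S=0
  [2] read 0x33 idx=27: raw=0x34007 flags P=1 W=1 U=1 S=0
  ✓ 0x34DEF  — 3 lookups

Access #6 PA: 0x34DEF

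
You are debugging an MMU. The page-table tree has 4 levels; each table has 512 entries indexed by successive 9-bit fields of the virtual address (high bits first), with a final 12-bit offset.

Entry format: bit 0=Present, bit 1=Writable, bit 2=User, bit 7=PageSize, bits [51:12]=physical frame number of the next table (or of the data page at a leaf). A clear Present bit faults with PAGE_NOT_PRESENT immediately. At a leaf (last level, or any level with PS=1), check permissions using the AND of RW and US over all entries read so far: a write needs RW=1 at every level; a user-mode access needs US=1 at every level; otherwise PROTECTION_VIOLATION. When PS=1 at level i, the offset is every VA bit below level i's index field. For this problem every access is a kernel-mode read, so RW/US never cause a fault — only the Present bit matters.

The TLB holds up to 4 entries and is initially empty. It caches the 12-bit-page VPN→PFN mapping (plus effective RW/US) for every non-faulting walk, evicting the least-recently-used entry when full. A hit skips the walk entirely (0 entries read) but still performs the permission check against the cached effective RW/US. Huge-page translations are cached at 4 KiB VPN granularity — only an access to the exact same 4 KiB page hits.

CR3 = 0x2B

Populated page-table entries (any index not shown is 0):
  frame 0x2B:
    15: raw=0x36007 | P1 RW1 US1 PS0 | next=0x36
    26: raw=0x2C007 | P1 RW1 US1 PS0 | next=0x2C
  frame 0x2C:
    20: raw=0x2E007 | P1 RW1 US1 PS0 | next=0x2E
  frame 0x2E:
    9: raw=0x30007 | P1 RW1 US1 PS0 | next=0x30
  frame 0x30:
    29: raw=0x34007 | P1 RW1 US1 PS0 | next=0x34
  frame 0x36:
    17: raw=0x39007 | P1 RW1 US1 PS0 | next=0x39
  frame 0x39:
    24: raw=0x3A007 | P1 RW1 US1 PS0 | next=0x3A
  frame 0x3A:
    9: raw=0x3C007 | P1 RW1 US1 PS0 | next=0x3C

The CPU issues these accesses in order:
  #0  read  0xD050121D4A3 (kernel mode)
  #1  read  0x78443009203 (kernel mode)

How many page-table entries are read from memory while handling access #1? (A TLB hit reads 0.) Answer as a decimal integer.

Walk each access:
#0 VA=0xD050121D4A3 (r,kernel):
  L0 @0x2B[26] → 0x2C007  P=1,RW=1,US=1,PS=0
  L1 @0x2C[20] → 0x2E007  P=1,RW=1,US=1,PS=0
  L2 @0x2E[9] → 0x30007  P=1,RW=1,US=1,PS=0
  L3 @0x30[29] → 0x34007  P=1,RW=1,US=1,PS=0
  ⇒ phys 0x344A3  [4 reads]
#1 VA=0x78443009203 (r,kernel):
  L0 @0x2B[15] → 0x36007  P=1,RW=1,US=1,PS=0
  L1 @0x36[17] → 0x39007  P=1,RW=1,US=1,PS=0
  L2 @0x39[24] → 0x3A007  P=1,RW=1,US=1,PS=0
  L3 @0x3A[9] → 0x3C007  P=1,RW=1,US=1,PS=0
  ⇒ phys 0x3C203  [4 reads]

Entries read for #1: 4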